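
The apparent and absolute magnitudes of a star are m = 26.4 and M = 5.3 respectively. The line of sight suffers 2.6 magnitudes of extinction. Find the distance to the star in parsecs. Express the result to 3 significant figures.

d ≈ 50100 pc

m − M = 5 log₁₀(d/10 pc) + A  ⇒  26.4 − (5.3) − 2.6 = 5 log₁₀(d/10)
18.500 = 5 log₁₀(d/10)
log₁₀ d = (m − M − A)/5 + 1 = 4.7000
d = 10^4.7000 = 50120 pc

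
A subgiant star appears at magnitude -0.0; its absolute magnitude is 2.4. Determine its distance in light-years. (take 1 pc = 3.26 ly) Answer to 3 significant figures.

d ≈ 10.8 ly

Distance modulus: m − M = -0.0 − (2.4) = -2.400
m − M = 5 log₁₀ d − 5
log₁₀ d = (m − M)/5 + 1 = 0.5200
d = 10^0.5200 = 3.311 pc
= 10.79 ly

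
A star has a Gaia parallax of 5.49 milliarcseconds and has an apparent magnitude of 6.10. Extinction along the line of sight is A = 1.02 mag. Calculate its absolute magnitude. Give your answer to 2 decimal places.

p = 5.49 mas = 5.49×10^-3″ → d = 1/p = 182.1 pc
5 log₁₀(d/10 pc) = 5 log₁₀(182.1) − 5 = 6.302
M = m − 5 log₁₀(d/10) − A = 6.10 − 6.302 − 1.02 = -1.222

M ≈ -1.22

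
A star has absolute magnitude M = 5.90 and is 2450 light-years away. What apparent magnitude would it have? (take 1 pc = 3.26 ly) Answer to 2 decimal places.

m ≈ 15.28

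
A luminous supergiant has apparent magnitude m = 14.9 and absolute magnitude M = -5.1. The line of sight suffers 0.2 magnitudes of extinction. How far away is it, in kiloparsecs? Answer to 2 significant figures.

m − M = 5 log₁₀(d/10 pc) + A  ⇒  14.9 − (-5.1) − 0.2 = 5 log₁₀(d/10)
19.800 = 5 log₁₀(d/10)
log₁₀ d = (m − M − A)/5 + 1 = 4.9600
d = 10^4.9600 = 91200 pc
= 91.20 kpc

d ≈ 91 kpc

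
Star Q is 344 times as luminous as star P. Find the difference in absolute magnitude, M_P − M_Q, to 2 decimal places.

M_P − M_Q ≈ 6.34

Pogson: ΔM = −2.5 log₁₀(ratio) = −2.5 log₁₀(344) = −2.5 × 2.5366 = -6.341
Star Q is brighter so has the smaller magnitude: M_P − M_Q is positive.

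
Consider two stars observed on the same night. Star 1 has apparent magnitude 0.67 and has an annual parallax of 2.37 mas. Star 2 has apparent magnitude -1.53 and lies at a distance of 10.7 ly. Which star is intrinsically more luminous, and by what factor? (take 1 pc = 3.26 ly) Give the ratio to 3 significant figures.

Star 1: p = 2.37 mas = 2.37×10^-3″ → d = 1/p = 421.9 pc
Star 1: M = m − 5 log₁₀ d + 5 = 0.67 − 5·2.6253 + 5 = -7.456
Star 2: d = 10.7 ly / 3.26 = 3.282 pc
Star 2: M = m − 5 log₁₀ d + 5 = -1.53 − 5·0.5162 + 5 = 0.889
ΔM = M_1 − M_2 = -7.456 − (0.889) = -8.345; smaller M is more luminous → Star 1.
L ratio = 10^(0.4 |ΔM|) = 10^3.338 = 2179

Star 1 is more luminous, by a factor of 2180.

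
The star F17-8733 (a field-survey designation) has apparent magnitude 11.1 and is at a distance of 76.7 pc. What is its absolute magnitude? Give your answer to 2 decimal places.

5 log₁₀(d/10 pc) = 5 log₁₀(76.70) − 5 = 4.424
M = m − 5 log₁₀(d/10) = 11.1 − 4.424 = 6.676

M ≈ 6.68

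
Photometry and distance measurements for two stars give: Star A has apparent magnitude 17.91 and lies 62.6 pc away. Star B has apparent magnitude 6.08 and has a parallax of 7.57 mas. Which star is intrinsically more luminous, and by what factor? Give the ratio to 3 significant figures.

Star B is more luminous, by a factor of 240000.

Star A: M = m − 5 log₁₀ d + 5 = 17.91 − 5·1.7966 + 5 = 13.927
Star B: p = 7.57 mas = 7.57×10^-3″ → d = 1/p = 132.1 pc
Star B: M = m − 5 log₁₀ d + 5 = 6.08 − 5·2.1209 + 5 = 0.475
ΔM = M_A − M_B = 13.927 − (0.475) = 13.452; smaller M is more luminous → Star B.
L ratio = 10^(0.4 |ΔM|) = 10^5.381 = 240200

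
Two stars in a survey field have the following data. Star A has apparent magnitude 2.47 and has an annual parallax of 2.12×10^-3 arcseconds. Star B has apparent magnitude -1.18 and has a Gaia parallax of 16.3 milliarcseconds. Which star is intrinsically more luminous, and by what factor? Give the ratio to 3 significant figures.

Star A is more luminous, by a factor of 2.05.

Star A: d = 1/p = 1/2.12×10^-3″ = 471.7 pc
Star A: M = m − 5 log₁₀ d + 5 = 2.47 − 5·2.6737 + 5 = -5.898
Star B: p = 16.3 mas = 0.0163″ → d = 1/p = 61.35 pc
Star B: M = m − 5 log₁₀ d + 5 = -1.18 − 5·1.7878 + 5 = -5.119
ΔM = M_A − M_B = -5.898 − (-5.119) = -0.779; smaller M is more luminous → Star A.
L ratio = 10^(0.4 |ΔM|) = 10^0.312 = 2.050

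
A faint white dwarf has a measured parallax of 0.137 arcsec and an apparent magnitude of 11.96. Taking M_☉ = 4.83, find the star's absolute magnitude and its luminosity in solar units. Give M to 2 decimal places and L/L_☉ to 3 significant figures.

M ≈ 12.64; L/L_☉ ≈ 7.49×10^-4

d = 1/p = 1/0.137″ = 7.299 pc
M = m − 5 log₁₀ d + 5 = 11.96 − 5·0.8633 + 5 = 12.644
M − M_☉ = 12.644 − 4.83 = 7.814
L/L_☉ = 10^(−0.4 × 7.814) = 7.491×10^-4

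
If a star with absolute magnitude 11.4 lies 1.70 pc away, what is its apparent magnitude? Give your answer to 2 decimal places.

m = M + 5 log₁₀ d − 5 = 11.4 + 5·0.2304 − 5 = 7.552

m ≈ 7.55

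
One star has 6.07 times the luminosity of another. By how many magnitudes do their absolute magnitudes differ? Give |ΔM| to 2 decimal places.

|ΔM| ≈ 1.96

Pogson: ΔM = −2.5 log₁₀(ratio) = −2.5 log₁₀(6.07) = −2.5 × 0.7832 = -1.958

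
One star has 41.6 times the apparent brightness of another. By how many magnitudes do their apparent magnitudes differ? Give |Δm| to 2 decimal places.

|Δm| ≈ 4.05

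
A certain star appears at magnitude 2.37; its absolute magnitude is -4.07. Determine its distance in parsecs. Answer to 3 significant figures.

d ≈ 194 pc

Distance modulus: m − M = 2.37 − (-4.07) = 6.440
m − M = 5 log₁₀ d − 5
log₁₀ d = (m − M)/5 + 1 = 2.2880
d = 10^2.2880 = 194.1 pc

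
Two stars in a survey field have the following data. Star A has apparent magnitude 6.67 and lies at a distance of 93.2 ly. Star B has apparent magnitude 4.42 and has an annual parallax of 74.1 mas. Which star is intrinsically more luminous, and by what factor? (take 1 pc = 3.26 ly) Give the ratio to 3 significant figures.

Star B is more luminous, by a factor of 1.77.

Star A: d = 93.2 ly / 3.26 = 28.59 pc
Star A: M = m − 5 log₁₀ d + 5 = 6.67 − 5·1.4562 + 5 = 4.389
Star B: p = 74.1 mas = 0.0741″ → d = 1/p = 13.50 pc
Star B: M = m − 5 log₁₀ d + 5 = 4.42 − 5·1.1302 + 5 = 3.769
ΔM = M_A − M_B = 4.389 − (3.769) = 0.620; smaller M is more luminous → Star B.
L ratio = 10^(0.4 |ΔM|) = 10^0.248 = 1.770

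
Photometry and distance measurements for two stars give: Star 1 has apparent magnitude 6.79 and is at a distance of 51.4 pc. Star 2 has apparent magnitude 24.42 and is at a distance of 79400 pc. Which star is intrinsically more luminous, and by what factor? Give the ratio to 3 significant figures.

Star 1 is more luminous, by a factor of 4.72.

Star 1: M = m − 5 log₁₀ d + 5 = 6.79 − 5·1.7110 + 5 = 3.235
Star 2: M = m − 5 log₁₀ d + 5 = 24.42 − 5·4.8998 + 5 = 4.921
ΔM = M_1 − M_2 = 3.235 − (4.921) = -1.686; smaller M is more luminous → Star 1.
L ratio = 10^(0.4 |ΔM|) = 10^0.674 = 4.724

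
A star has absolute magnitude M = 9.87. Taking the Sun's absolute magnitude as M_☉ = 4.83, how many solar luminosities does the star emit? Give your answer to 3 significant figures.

L/L_☉ ≈ 9.64×10^-3

M − M_☉ = 9.87 − 4.83 = 5.040
L/L_☉ = 10^(−0.4 (M − M_☉)) = 10^-2.016 = 9.638×10^-3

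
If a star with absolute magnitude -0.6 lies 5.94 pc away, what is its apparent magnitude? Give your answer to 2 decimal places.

m = M + 5 log₁₀ d − 5 = -0.6 + 5·0.7738 − 5 = -1.731

m ≈ -1.73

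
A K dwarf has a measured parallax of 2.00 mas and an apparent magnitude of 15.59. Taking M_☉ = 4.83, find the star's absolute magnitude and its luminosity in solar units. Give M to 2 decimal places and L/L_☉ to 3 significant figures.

d = 1/p = 1000/2.00 mas = 500.0 pc
M = m − 5 log₁₀ d + 5 = 15.59 − 5·2.6990 + 5 = 7.095
M − M_☉ = 7.095 − 4.83 = 2.265
L/L_☉ = 10^(−0.4 × 2.265) = 0.1241

M ≈ 7.10; L/L_☉ ≈ 0.124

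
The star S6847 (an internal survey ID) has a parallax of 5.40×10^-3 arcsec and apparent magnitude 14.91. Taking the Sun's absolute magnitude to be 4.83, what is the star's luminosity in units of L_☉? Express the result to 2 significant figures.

L/L_☉ ≈ 0.032

d = 1/p = 1/5.40×10^-3″ = 185.2 pc
M = m − 5 log₁₀ d + 5 = 14.91 − 5·2.2676 + 5 = 8.572
M − M_☉ = 8.572 − 4.83 = 3.742
L/L_☉ = 10^(−0.4 × 3.742) = 0.03186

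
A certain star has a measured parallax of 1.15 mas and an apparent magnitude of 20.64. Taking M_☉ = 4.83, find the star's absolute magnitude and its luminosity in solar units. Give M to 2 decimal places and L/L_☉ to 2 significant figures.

M ≈ 10.94; L/L_☉ ≈ 3.6×10^-3

d = 1/p = 1000/1.15 mas = 869.6 pc
M = m − 5 log₁₀ d + 5 = 20.64 − 5·2.9393 + 5 = 10.943
M − M_☉ = 10.943 − 4.83 = 6.113
L/L_☉ = 10^(−0.4 × 6.113) = 3.586×10^-3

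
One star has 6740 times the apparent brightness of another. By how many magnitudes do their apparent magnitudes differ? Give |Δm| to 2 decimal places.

|Δm| ≈ 9.57

Pogson: Δm = −2.5 log₁₀(ratio) = −2.5 log₁₀(6740) = −2.5 × 3.8287 = -9.572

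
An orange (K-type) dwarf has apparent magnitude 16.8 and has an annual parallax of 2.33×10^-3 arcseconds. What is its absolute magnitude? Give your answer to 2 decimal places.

M ≈ 8.64

d = 1/p = 1/2.33×10^-3″ = 429.2 pc
5 log₁₀(d/10 pc) = 5 log₁₀(429.2) − 5 = 8.163
M = m − 5 log₁₀(d/10) = 16.8 − 8.163 = 8.637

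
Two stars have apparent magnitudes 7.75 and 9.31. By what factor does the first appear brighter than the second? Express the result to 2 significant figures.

Magnitude difference = -1.56
Flux ratio = 10^(−0.4 Δm) = 10^(−0.4 × -1.56) = 10^0.624 = 4.207

4.2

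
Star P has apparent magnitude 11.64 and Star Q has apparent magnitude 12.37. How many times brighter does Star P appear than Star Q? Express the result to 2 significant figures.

Δm = 11.64 − (12.37) = -0.73
Flux ratio = 10^(−0.4 Δm) = 10^(−0.4 × -0.73) = 10^0.292 = 1.959

2.0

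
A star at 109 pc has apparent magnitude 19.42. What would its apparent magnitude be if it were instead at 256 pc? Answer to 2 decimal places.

m ≈ 21.27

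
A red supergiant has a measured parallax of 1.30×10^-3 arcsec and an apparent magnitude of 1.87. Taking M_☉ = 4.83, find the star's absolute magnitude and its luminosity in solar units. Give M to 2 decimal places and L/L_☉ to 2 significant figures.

d = 1/p = 1/1.30×10^-3″ = 769.2 pc
M = m − 5 log₁₀ d + 5 = 1.87 − 5·2.8861 + 5 = -7.560
M − M_☉ = -7.560 − 4.83 = -12.390
L/L_☉ = 10^(−0.4 × -12.390) = 90390

M ≈ -7.56; L/L_☉ ≈ 90000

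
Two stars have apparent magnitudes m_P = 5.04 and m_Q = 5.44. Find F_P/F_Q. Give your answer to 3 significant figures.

F_P/F_Q ≈ 1.45

Δm = 5.04 − (5.44) = -0.40
Flux ratio = 10^(−0.4 Δm) = 10^(−0.4 × -0.40) = 10^0.160 = 1.445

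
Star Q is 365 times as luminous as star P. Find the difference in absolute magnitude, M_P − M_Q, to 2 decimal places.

Pogson: ΔM = −2.5 log₁₀(ratio) = −2.5 log₁₀(365) = −2.5 × 2.5623 = -6.406
Star Q is brighter so has the smaller magnitude: M_P − M_Q is positive.

M_P − M_Q ≈ 6.41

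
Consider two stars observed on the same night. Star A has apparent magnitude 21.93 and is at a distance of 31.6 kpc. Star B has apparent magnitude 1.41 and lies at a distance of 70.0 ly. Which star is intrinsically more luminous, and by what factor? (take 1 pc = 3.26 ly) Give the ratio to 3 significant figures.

Star B is more luminous, by a factor of 74.5.

Star A: d = 31.6 kpc = 31600 pc
Star A: M = m − 5 log₁₀ d + 5 = 21.93 − 5·4.4997 + 5 = 4.432
Star B: d = 70.0 ly / 3.26 = 21.47 pc
Star B: M = m − 5 log₁₀ d + 5 = 1.41 − 5·1.3319 + 5 = -0.249
ΔM = M_A − M_B = 4.432 − (-0.249) = 4.681; smaller M is more luminous → Star B.
L ratio = 10^(0.4 |ΔM|) = 10^1.872 = 74.54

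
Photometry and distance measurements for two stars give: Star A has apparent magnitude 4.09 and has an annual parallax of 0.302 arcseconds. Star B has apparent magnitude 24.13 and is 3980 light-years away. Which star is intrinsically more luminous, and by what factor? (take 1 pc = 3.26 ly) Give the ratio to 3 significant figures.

Star A: d = 1/p = 1/0.302″ = 3.311 pc
Star A: M = m − 5 log₁₀ d + 5 = 4.09 − 5·0.5200 + 5 = 6.490
Star B: d = 3980 ly / 3.26 = 1221 pc
Star B: M = m − 5 log₁₀ d + 5 = 24.13 − 5·3.0867 + 5 = 13.697
ΔM = M_A − M_B = 6.490 − (13.697) = -7.207; smaller M is more luminous → Star A.
L ratio = 10^(0.4 |ΔM|) = 10^2.883 = 763.2

Star A is more luminous, by a factor of 763.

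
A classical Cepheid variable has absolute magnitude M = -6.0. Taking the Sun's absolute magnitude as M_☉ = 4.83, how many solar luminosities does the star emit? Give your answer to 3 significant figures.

L/L_☉ ≈ 21500

M − M_☉ = -6.0 − 4.83 = -10.830
L/L_☉ = 10^(−0.4 (M − M_☉)) = 10^4.332 = 21480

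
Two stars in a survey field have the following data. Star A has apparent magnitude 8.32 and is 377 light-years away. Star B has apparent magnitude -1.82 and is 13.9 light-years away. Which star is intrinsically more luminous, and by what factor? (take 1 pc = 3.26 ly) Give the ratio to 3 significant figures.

Star A: d = 377 ly / 3.26 = 115.6 pc
Star A: M = m − 5 log₁₀ d + 5 = 8.32 − 5·2.0631 + 5 = 3.004
Star B: d = 13.9 ly / 3.26 = 4.264 pc
Star B: M = m − 5 log₁₀ d + 5 = -1.82 − 5·0.6298 + 5 = 0.031
ΔM = M_A − M_B = 3.004 − (0.031) = 2.973; smaller M is more luminous → Star B.
L ratio = 10^(0.4 |ΔM|) = 10^1.189 = 15.46

Star B is more luminous, by a factor of 15.5.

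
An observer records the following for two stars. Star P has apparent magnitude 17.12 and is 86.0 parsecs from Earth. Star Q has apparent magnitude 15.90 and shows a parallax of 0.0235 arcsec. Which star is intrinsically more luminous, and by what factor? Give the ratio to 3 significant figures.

Star P is more luminous, by a factor of 1.33.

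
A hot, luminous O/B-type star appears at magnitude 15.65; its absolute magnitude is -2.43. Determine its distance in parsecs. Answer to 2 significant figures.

Distance modulus: m − M = 15.65 − (-2.43) = 18.080
m − M = 5 log₁₀ d − 5
log₁₀ d = (m − M)/5 + 1 = 4.6160
d = 10^4.6160 = 41300 pc

d ≈ 41000 pc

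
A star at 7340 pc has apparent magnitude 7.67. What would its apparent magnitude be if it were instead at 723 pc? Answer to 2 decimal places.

m ≈ 2.64

Flux ∝ 1/d², so Δm = 5 log₁₀(d₂/d₁) = 5 log₁₀(723/7340) = -5.033
m₂ = m₁ + Δm = 7.67 + (-5.033) = 2.637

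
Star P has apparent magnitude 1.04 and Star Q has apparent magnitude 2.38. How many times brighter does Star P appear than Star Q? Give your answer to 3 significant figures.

3.44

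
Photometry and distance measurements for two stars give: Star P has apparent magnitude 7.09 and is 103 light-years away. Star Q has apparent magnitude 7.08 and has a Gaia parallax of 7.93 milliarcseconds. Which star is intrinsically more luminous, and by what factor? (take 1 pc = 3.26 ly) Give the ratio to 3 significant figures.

Star Q is more luminous, by a factor of 16.1.

Star P: d = 103 ly / 3.26 = 31.60 pc
Star P: M = m − 5 log₁₀ d + 5 = 7.09 − 5·1.4996 + 5 = 4.592
Star Q: p = 7.93 mas = 7.93×10^-3″ → d = 1/p = 126.1 pc
Star Q: M = m − 5 log₁₀ d + 5 = 7.08 − 5·2.1007 + 5 = 1.576
ΔM = M_P − M_Q = 4.592 − (1.576) = 3.016; smaller M is more luminous → Star Q.
L ratio = 10^(0.4 |ΔM|) = 10^1.206 = 16.08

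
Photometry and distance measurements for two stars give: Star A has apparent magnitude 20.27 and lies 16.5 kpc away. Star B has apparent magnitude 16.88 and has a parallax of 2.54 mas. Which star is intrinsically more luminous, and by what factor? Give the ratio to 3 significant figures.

Star A is more luminous, by a factor of 77.4.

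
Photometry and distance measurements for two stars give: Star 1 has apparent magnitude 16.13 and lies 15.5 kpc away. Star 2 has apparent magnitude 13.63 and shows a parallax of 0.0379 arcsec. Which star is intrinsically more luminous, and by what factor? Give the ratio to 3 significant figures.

Star 1 is more luminous, by a factor of 34500.

Star 1: d = 15.5 kpc = 15500 pc
Star 1: M = m − 5 log₁₀ d + 5 = 16.13 − 5·4.1903 + 5 = 0.178
Star 2: d = 1/p = 1/0.0379″ = 26.39 pc
Star 2: M = m − 5 log₁₀ d + 5 = 13.63 − 5·1.4214 + 5 = 11.523
ΔM = M_1 − M_2 = 0.178 − (11.523) = -11.345; smaller M is more luminous → Star 1.
L ratio = 10^(0.4 |ΔM|) = 10^4.538 = 34510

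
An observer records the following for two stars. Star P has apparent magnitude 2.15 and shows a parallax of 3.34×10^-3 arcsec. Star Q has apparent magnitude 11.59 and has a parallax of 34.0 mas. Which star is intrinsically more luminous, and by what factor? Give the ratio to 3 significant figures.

Star P is more luminous, by a factor of 619000.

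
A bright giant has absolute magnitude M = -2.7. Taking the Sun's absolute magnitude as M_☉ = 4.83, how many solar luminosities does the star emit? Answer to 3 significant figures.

M − M_☉ = -2.7 − 4.83 = -7.530
L/L_☉ = 10^(−0.4 (M − M_☉)) = 10^3.012 = 1028

L/L_☉ ≈ 1030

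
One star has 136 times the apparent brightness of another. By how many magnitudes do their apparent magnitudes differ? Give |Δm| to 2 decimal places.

|Δm| ≈ 5.33

Pogson: Δm = −2.5 log₁₀(ratio) = −2.5 log₁₀(136) = −2.5 × 2.1335 = -5.334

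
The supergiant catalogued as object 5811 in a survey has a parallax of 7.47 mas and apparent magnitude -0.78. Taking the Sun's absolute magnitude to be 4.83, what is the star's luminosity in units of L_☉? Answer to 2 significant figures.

L/L_☉ ≈ 31000

d = 1/p = 1000/7.47 mas = 133.9 pc
M = m − 5 log₁₀ d + 5 = -0.78 − 5·2.1267 + 5 = -6.413
M − M_☉ = -6.413 − 4.83 = -11.243
L/L_☉ = 10^(−0.4 × -11.243) = 31430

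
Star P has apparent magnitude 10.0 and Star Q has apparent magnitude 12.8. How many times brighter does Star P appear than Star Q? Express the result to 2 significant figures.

13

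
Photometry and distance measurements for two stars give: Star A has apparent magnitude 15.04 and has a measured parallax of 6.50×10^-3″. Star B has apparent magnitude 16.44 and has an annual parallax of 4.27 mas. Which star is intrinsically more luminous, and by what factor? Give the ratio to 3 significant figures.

Star A is more luminous, by a factor of 1.57.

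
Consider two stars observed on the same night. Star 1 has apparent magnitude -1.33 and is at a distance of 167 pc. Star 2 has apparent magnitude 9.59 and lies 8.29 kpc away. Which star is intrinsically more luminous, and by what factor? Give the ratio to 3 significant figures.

Star 1 is more luminous, by a factor of 9.47.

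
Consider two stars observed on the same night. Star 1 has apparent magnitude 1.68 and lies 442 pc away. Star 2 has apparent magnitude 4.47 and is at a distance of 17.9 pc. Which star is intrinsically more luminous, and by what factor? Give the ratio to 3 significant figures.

Star 1 is more luminous, by a factor of 7960.

Star 1: M = m − 5 log₁₀ d + 5 = 1.68 − 5·2.6454 + 5 = -6.547
Star 2: M = m − 5 log₁₀ d + 5 = 4.47 − 5·1.2529 + 5 = 3.206
ΔM = M_1 − M_2 = -6.547 − (3.206) = -9.753; smaller M is more luminous → Star 1.
L ratio = 10^(0.4 |ΔM|) = 10^3.901 = 7964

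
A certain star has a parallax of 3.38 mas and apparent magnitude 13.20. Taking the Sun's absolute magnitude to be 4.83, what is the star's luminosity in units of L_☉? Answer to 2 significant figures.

L/L_☉ ≈ 0.39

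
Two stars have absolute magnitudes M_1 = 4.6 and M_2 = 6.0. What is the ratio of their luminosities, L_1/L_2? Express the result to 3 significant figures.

L_1/L_2 ≈ 3.63

ΔM = M_1 − M_2 = -1.4
L_1/L_2 = 10^(−0.4 ΔM) = 10^0.560 = 3.631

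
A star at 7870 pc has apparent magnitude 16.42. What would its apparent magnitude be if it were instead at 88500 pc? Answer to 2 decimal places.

Flux ∝ 1/d², so Δm = 5 log₁₀(d₂/d₁) = 5 log₁₀(88500/7870) = 5.255
m₂ = m₁ + Δm = 16.42 + (5.255) = 21.675

m ≈ 21.67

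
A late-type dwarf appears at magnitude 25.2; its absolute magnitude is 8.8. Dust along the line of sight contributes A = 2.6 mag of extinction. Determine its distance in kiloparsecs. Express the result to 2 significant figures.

m − M = 5 log₁₀(d/10 pc) + A  ⇒  25.2 − (8.8) − 2.6 = 5 log₁₀(d/10)
13.800 = 5 log₁₀(d/10)
log₁₀ d = (m − M − A)/5 + 1 = 3.7600
d = 10^3.7600 = 5754 pc
= 5.754 kpc

d ≈ 5.8 kpc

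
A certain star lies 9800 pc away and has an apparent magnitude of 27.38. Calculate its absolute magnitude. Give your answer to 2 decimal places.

5 log₁₀(d/10 pc) = 5 log₁₀(9800) − 5 = 14.956
M = m − 5 log₁₀(d/10) = 27.38 − 14.956 = 12.424

M ≈ 12.42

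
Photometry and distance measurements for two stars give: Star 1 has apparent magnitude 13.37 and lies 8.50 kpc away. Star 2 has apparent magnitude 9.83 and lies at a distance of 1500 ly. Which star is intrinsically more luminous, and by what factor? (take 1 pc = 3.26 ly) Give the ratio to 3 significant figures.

Star 1 is more luminous, by a factor of 13.1.

Star 1: d = 8.50 kpc = 8500 pc
Star 1: M = m − 5 log₁₀ d + 5 = 13.37 − 5·3.9294 + 5 = -1.277
Star 2: d = 1500 ly / 3.26 = 460.1 pc
Star 2: M = m − 5 log₁₀ d + 5 = 9.83 − 5·2.6629 + 5 = 1.516
ΔM = M_1 − M_2 = -1.277 − (1.516) = -2.793; smaller M is more luminous → Star 1.
L ratio = 10^(0.4 |ΔM|) = 10^1.117 = 13.09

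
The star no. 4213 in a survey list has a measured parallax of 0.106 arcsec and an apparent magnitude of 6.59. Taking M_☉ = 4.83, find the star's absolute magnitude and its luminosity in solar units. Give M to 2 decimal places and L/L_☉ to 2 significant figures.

M ≈ 6.72; L/L_☉ ≈ 0.18

d = 1/p = 1/0.106″ = 9.434 pc
M = m − 5 log₁₀ d + 5 = 6.59 − 5·0.9747 + 5 = 6.717
M − M_☉ = 6.717 − 4.83 = 1.887
L/L_☉ = 10^(−0.4 × 1.887) = 0.1759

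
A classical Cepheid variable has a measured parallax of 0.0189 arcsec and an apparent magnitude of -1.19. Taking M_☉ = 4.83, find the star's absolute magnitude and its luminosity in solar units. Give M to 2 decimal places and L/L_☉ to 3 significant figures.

M ≈ -4.81; L/L_☉ ≈ 7160

d = 1/p = 1/0.0189″ = 52.91 pc
M = m − 5 log₁₀ d + 5 = -1.19 − 5·1.7235 + 5 = -4.808
M − M_☉ = -4.808 − 4.83 = -9.638
L/L_☉ = 10^(−0.4 × -9.638) = 7163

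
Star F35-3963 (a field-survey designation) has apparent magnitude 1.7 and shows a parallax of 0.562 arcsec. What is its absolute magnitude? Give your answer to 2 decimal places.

d = 1/p = 1/0.562″ = 1.779 pc
5 log₁₀(d/10 pc) = 5 log₁₀(1.779) − 5 = -3.749
M = m − 5 log₁₀(d/10) = 1.7 + 3.749 = 5.449

M ≈ 5.45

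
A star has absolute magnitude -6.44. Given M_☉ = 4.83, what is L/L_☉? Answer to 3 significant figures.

L/L_☉ ≈ 32200

M − M_☉ = -6.44 − 4.83 = -11.270
L/L_☉ = 10^(−0.4 (M − M_☉)) = 10^4.508 = 32210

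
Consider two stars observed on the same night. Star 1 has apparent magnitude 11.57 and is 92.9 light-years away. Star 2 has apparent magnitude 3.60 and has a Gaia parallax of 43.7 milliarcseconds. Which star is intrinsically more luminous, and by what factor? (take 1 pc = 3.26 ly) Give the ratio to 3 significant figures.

Star 2 is more luminous, by a factor of 994.

Star 1: d = 92.9 ly / 3.26 = 28.50 pc
Star 1: M = m − 5 log₁₀ d + 5 = 11.57 − 5·1.4548 + 5 = 9.296
Star 2: p = 43.7 mas = 0.0437″ → d = 1/p = 22.88 pc
Star 2: M = m − 5 log₁₀ d + 5 = 3.60 − 5·1.3595 + 5 = 1.802
ΔM = M_1 − M_2 = 9.296 − (1.802) = 7.494; smaller M is more luminous → Star 2.
L ratio = 10^(0.4 |ΔM|) = 10^2.997 = 994.1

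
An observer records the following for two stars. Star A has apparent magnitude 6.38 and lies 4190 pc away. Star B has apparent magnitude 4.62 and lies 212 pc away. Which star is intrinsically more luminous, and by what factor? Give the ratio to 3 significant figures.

Star A is more luminous, by a factor of 77.2.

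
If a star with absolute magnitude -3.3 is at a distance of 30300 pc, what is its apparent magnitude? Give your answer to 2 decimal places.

m ≈ 14.11

m = M + 5 log₁₀ d − 5 = -3.3 + 5·4.4814 − 5 = 14.107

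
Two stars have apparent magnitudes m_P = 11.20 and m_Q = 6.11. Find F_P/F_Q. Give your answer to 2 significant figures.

Δm = 11.20 − (6.11) = 5.09
Flux ratio = 10^(−0.4 Δm) = 10^(−0.4 × 5.09) = 10^-2.036 = 9.204×10^-3

F_P/F_Q ≈ 9.2×10^-3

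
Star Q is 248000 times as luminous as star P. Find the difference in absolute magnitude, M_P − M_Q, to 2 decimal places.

Pogson: ΔM = −2.5 log₁₀(ratio) = −2.5 log₁₀(248000) = −2.5 × 5.3945 = -13.486
Star Q is brighter so has the smaller magnitude: M_P − M_Q is positive.

M_P − M_Q ≈ 13.49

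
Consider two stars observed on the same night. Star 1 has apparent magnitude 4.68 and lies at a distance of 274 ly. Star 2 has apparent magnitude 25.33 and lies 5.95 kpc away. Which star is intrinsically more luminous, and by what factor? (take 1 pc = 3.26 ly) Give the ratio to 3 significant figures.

Star 1: d = 274 ly / 3.26 = 84.05 pc
Star 1: M = m − 5 log₁₀ d + 5 = 4.68 − 5·1.9245 + 5 = 0.057
Star 2: d = 5.95 kpc = 5950 pc
Star 2: M = m − 5 log₁₀ d + 5 = 25.33 − 5·3.7745 + 5 = 11.457
ΔM = M_1 − M_2 = 0.057 − (11.457) = -11.400; smaller M is more luminous → Star 1.
L ratio = 10^(0.4 |ΔM|) = 10^4.560 = 36310

Star 1 is more luminous, by a factor of 36300.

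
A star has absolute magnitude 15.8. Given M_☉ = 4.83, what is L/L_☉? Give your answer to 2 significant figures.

L/L_☉ ≈ 4.1×10^-5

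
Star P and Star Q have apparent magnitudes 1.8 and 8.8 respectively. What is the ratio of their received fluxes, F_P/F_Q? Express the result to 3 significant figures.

F_P/F_Q ≈ 631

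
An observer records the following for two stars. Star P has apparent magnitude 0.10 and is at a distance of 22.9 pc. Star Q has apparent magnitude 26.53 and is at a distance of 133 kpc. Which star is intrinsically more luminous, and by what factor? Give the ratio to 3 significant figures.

Star P is more luminous, by a factor of 1110.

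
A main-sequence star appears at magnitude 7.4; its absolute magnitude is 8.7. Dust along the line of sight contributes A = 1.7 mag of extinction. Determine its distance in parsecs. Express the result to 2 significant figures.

d ≈ 2.5 pc

m − M = 5 log₁₀(d/10 pc) + A  ⇒  7.4 − (8.7) − 1.7 = 5 log₁₀(d/10)
-3.000 = 5 log₁₀(d/10)
log₁₀ d = (m − M − A)/5 + 1 = 0.4000
d = 10^0.4000 = 2.512 pc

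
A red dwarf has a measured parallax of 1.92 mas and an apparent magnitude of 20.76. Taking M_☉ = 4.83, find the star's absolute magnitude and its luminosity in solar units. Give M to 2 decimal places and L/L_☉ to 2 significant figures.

M ≈ 12.18; L/L_☉ ≈ 1.2×10^-3

d = 1/p = 1000/1.92 mas = 520.8 pc
M = m − 5 log₁₀ d + 5 = 20.76 − 5·2.7167 + 5 = 12.177
M − M_☉ = 12.177 − 4.83 = 7.347
L/L_☉ = 10^(−0.4 × 7.347) = 1.152×10^-3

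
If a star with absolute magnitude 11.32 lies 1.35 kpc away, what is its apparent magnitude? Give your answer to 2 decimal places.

m ≈ 21.97

d = 1.35 kpc = 1350 pc
m = M + 5 log₁₀ d − 5 = 11.32 + 5·3.1303 − 5 = 21.972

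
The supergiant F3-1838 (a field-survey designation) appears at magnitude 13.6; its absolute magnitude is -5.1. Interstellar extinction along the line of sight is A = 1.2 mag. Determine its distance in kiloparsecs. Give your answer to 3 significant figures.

d ≈ 31.6 kpc

m − M = 5 log₁₀(d/10 pc) + A  ⇒  13.6 − (-5.1) − 1.2 = 5 log₁₀(d/10)
17.500 = 5 log₁₀(d/10)
log₁₀ d = (m − M − A)/5 + 1 = 4.5000
d = 10^4.5000 = 31620 pc
= 31.62 kpc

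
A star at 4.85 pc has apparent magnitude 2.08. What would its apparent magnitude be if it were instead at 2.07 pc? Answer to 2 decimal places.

m ≈ 0.23

Flux ∝ 1/d², so Δm = 5 log₁₀(d₂/d₁) = 5 log₁₀(2.07/4.85) = -1.849
m₂ = m₁ + Δm = 2.08 + (-1.849) = 0.231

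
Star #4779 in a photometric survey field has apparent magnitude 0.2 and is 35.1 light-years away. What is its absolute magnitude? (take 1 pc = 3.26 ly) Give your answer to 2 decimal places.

M ≈ 0.04

d = 35.1 ly / 3.26 = 10.77 pc
5 log₁₀(d/10 pc) = 5 log₁₀(10.77) − 5 = 0.160
M = m − 5 log₁₀(d/10) = 0.2 − 0.160 = 0.040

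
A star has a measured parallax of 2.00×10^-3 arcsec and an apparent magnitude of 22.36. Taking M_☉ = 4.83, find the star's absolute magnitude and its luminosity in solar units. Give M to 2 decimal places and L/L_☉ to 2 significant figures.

M ≈ 13.87; L/L_☉ ≈ 2.4×10^-4

d = 1/p = 1/2.00×10^-3″ = 500.0 pc
M = m − 5 log₁₀ d + 5 = 22.36 − 5·2.6990 + 5 = 13.865
M − M_☉ = 13.865 − 4.83 = 9.035
L/L_☉ = 10^(−0.4 × 9.035) = 2.432×10^-4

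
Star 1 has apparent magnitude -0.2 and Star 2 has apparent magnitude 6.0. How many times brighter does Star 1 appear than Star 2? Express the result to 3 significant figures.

302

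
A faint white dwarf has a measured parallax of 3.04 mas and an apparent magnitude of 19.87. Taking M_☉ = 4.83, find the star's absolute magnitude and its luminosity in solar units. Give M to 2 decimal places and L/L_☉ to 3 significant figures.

M ≈ 12.28; L/L_☉ ≈ 1.04×10^-3

d = 1/p = 1000/3.04 mas = 328.9 pc
M = m − 5 log₁₀ d + 5 = 19.87 − 5·2.5171 + 5 = 12.284
M − M_☉ = 12.284 − 4.83 = 7.454
L/L_☉ = 10^(−0.4 × 7.454) = 1.043×10^-3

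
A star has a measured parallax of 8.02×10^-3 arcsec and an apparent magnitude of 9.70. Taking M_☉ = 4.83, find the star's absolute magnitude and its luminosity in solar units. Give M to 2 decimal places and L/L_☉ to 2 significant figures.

M ≈ 4.22; L/L_☉ ≈ 1.8

d = 1/p = 1/8.02×10^-3″ = 124.7 pc
M = m − 5 log₁₀ d + 5 = 9.70 − 5·2.0958 + 5 = 4.221
M − M_☉ = 4.221 − 4.83 = -0.609
L/L_☉ = 10^(−0.4 × -0.609) = 1.752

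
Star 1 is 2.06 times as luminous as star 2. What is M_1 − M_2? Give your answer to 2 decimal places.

M_1 − M_2 ≈ -0.78

Pogson: ΔM = −2.5 log₁₀(ratio) = −2.5 log₁₀(2.06) = −2.5 × 0.3139 = -0.785
Star 1 is brighter, so it has the smaller magnitude: the difference is negative.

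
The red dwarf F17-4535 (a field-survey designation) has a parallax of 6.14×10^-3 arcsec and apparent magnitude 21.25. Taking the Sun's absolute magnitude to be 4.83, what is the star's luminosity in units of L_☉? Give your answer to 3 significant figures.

d = 1/p = 1/6.14×10^-3″ = 162.9 pc
M = m − 5 log₁₀ d + 5 = 21.25 − 5·2.2118 + 5 = 15.191
M − M_☉ = 15.191 − 4.83 = 10.361
L/L_☉ = 10^(−0.4 × 10.361) = 7.172×10^-5

L/L_☉ ≈ 7.17×10^-5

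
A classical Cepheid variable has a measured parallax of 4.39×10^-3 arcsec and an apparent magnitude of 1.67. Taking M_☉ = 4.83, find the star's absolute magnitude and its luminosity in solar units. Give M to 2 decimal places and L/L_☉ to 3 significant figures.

d = 1/p = 1/4.39×10^-3″ = 227.8 pc
M = m − 5 log₁₀ d + 5 = 1.67 − 5·2.3575 + 5 = -5.118
M − M_☉ = -5.118 − 4.83 = -9.948
L/L_☉ = 10^(−0.4 × -9.948) = 9530

M ≈ -5.12; L/L_☉ ≈ 9530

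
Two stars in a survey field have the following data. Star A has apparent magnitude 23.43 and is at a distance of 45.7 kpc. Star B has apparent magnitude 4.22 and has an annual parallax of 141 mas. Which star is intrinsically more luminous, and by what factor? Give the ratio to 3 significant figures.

Star A: d = 45.7 kpc = 45700 pc
Star A: M = m − 5 log₁₀ d + 5 = 23.43 − 5·4.6599 + 5 = 5.130
Star B: p = 141 mas = 0.141″ → d = 1/p = 7.092 pc
Star B: M = m − 5 log₁₀ d + 5 = 4.22 − 5·0.8508 + 5 = 4.966
ΔM = M_A − M_B = 5.130 − (4.966) = 0.164; smaller M is more luminous → Star B.
L ratio = 10^(0.4 |ΔM|) = 10^0.066 = 1.163

Star B is more luminous, by a factor of 1.16.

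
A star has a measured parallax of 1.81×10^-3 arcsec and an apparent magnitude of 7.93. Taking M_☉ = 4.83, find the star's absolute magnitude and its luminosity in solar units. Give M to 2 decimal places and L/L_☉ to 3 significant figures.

d = 1/p = 1/1.81×10^-3″ = 552.5 pc
M = m − 5 log₁₀ d + 5 = 7.93 − 5·2.7423 + 5 = -0.782
M − M_☉ = -0.782 − 4.83 = -5.612
L/L_☉ = 10^(−0.4 × -5.612) = 175.6

M ≈ -0.78; L/L_☉ ≈ 176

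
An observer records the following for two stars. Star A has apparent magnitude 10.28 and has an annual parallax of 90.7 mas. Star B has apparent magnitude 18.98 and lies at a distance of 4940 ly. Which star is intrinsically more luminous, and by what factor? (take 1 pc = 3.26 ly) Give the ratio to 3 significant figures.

Star B is more luminous, by a factor of 6.26.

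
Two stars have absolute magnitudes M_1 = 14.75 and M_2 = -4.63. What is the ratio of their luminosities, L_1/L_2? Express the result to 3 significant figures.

ΔM = M_1 − M_2 = 19.38
L_1/L_2 = 10^(−0.4 ΔM) = 10^-7.752 = 1.770×10^-8

L_1/L_2 ≈ 1.77×10^-8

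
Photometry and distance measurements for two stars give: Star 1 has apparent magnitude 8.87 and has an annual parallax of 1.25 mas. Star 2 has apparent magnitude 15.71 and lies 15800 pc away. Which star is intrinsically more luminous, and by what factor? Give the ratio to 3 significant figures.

Star 1 is more luminous, by a factor of 1.40.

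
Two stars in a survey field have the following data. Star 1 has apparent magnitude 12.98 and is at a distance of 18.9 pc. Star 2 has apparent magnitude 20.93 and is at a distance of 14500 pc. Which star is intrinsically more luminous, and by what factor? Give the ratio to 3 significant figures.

Star 2 is more luminous, by a factor of 389.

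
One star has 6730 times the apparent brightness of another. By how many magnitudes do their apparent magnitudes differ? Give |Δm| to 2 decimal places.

|Δm| ≈ 9.57

Pogson: Δm = −2.5 log₁₀(ratio) = −2.5 log₁₀(6730) = −2.5 × 3.8280 = -9.570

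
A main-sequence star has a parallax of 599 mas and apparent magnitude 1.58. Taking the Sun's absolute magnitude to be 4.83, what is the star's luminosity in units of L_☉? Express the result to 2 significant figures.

d = 1/p = 1000/599 mas = 1.669 pc
M = m − 5 log₁₀ d + 5 = 1.58 − 5·0.2226 + 5 = 5.467
M − M_☉ = 5.467 − 4.83 = 0.637
L/L_☉ = 10^(−0.4 × 0.637) = 0.5561

L/L_☉ ≈ 0.56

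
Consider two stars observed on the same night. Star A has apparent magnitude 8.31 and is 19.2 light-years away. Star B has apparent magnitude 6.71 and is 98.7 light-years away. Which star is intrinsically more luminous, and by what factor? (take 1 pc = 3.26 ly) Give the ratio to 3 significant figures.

Star B is more luminous, by a factor of 115.

Star A: d = 19.2 ly / 3.26 = 5.890 pc
Star A: M = m − 5 log₁₀ d + 5 = 8.31 − 5·0.7701 + 5 = 9.460
Star B: d = 98.7 ly / 3.26 = 30.28 pc
Star B: M = m − 5 log₁₀ d + 5 = 6.71 − 5·1.4811 + 5 = 4.305
ΔM = M_A − M_B = 9.460 − (4.305) = 5.155; smaller M is more luminous → Star B.
L ratio = 10^(0.4 |ΔM|) = 10^2.062 = 115.4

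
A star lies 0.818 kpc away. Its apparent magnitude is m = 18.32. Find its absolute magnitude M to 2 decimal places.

M ≈ 8.76

d = 0.818 kpc = 818.0 pc
5 log₁₀(d/10 pc) = 5 log₁₀(818.0) − 5 = 9.564
M = m − 5 log₁₀(d/10) = 18.32 − 9.564 = 8.756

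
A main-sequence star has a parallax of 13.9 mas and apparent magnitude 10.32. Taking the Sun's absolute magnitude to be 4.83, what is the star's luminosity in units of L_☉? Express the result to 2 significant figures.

L/L_☉ ≈ 0.33

d = 1/p = 1000/13.9 mas = 71.94 pc
M = m − 5 log₁₀ d + 5 = 10.32 − 5·1.8570 + 5 = 6.035
M − M_☉ = 6.035 − 4.83 = 1.205
L/L_☉ = 10^(−0.4 × 1.205) = 0.3296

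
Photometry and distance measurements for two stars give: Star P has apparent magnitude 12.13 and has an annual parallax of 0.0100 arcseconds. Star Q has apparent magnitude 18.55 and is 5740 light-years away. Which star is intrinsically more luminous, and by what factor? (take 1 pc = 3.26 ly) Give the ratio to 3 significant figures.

Star P is more luminous, by a factor of 1.19.

Star P: d = 1/p = 1/0.0100″ = 100.0 pc
Star P: M = m − 5 log₁₀ d + 5 = 12.13 − 5·2.0000 + 5 = 7.130
Star Q: d = 5740 ly / 3.26 = 1761 pc
Star Q: M = m − 5 log₁₀ d + 5 = 18.55 − 5·3.2457 + 5 = 7.322
ΔM = M_P − M_Q = 7.130 − (7.322) = -0.192; smaller M is more luminous → Star P.
L ratio = 10^(0.4 |ΔM|) = 10^0.077 = 1.193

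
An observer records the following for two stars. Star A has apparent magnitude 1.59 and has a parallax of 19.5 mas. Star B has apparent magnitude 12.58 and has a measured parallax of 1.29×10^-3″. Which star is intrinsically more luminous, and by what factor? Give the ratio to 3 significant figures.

Star A is more luminous, by a factor of 109.

Star A: p = 19.5 mas = 0.0195″ → d = 1/p = 51.28 pc
Star A: M = m − 5 log₁₀ d + 5 = 1.59 − 5·1.7100 + 5 = -1.960
Star B: d = 1/p = 1/1.29×10^-3″ = 775.2 pc
Star B: M = m − 5 log₁₀ d + 5 = 12.58 − 5·2.8894 + 5 = 3.133
ΔM = M_A − M_B = -1.960 − (3.133) = -5.093; smaller M is more luminous → Star A.
L ratio = 10^(0.4 |ΔM|) = 10^2.037 = 108.9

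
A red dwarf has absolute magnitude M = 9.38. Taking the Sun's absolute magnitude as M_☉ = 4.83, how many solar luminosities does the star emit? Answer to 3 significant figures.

M − M_☉ = 9.38 − 4.83 = 4.550
L/L_☉ = 10^(−0.4 (M − M_☉)) = 10^-1.820 = 0.01514

L/L_☉ ≈ 0.0151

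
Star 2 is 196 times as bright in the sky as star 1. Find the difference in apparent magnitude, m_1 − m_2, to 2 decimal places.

Pogson: Δm = −2.5 log₁₀(ratio) = −2.5 log₁₀(196) = −2.5 × 2.2923 = -5.731
Star 2 is brighter so has the smaller magnitude: m_1 − m_2 is positive.

m_1 − m_2 ≈ 5.73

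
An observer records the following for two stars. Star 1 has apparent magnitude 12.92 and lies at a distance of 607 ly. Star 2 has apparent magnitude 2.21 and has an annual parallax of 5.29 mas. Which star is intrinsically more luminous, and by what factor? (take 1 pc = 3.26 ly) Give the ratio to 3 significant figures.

Star 2 is more luminous, by a factor of 19800.

Star 1: d = 607 ly / 3.26 = 186.2 pc
Star 1: M = m − 5 log₁₀ d + 5 = 12.92 − 5·2.2700 + 5 = 6.570
Star 2: p = 5.29 mas = 5.29×10^-3″ → d = 1/p = 189.0 pc
Star 2: M = m − 5 log₁₀ d + 5 = 2.21 − 5·2.2765 + 5 = -4.173
ΔM = M_1 − M_2 = 6.570 − (-4.173) = 10.743; smaller M is more luminous → Star 2.
L ratio = 10^(0.4 |ΔM|) = 10^4.297 = 19820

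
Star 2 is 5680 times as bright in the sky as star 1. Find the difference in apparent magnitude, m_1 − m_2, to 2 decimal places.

Pogson: Δm = −2.5 log₁₀(ratio) = −2.5 log₁₀(5680) = −2.5 × 3.7543 = -9.386
Star 2 is brighter so has the smaller magnitude: m_1 − m_2 is positive.

m_1 − m_2 ≈ 9.39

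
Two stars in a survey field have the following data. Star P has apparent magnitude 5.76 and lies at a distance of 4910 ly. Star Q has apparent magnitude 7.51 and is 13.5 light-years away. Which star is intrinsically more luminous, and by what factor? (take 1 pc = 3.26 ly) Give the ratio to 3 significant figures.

Star P is more luminous, by a factor of 663000.

Star P: d = 4910 ly / 3.26 = 1506 pc
Star P: M = m − 5 log₁₀ d + 5 = 5.76 − 5·3.1779 + 5 = -5.129
Star Q: d = 13.5 ly / 3.26 = 4.141 pc
Star Q: M = m − 5 log₁₀ d + 5 = 7.51 − 5·0.6171 + 5 = 9.424
ΔM = M_P − M_Q = -5.129 − (9.424) = -14.554; smaller M is more luminous → Star P.
L ratio = 10^(0.4 |ΔM|) = 10^5.821 = 663000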